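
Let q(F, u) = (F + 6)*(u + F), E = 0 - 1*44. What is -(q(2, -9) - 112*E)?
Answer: -4872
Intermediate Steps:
E = -44 (E = 0 - 44 = -44)
q(F, u) = (6 + F)*(F + u)
-(q(2, -9) - 112*E) = -((2**2 + 6*2 + 6*(-9) + 2*(-9)) - 112*(-44)) = -((4 + 12 - 54 - 18) + 4928) = -(-56 + 4928) = -1*4872 = -4872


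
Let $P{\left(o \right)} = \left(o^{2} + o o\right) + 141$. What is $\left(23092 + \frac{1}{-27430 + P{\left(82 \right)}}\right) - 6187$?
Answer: $\frac{233982104}{13841} \approx 16905.0$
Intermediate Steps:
$P{\left(o \right)} = 141 + 2 o^{2}$ ($P{\left(o \right)} = \left(o^{2} + o^{2}\right) + 141 = 2 o^{2} + 141 = 141 + 2 o^{2}$)
$\left(23092 + \frac{1}{-27430 + P{\left(82 \right)}}\right) - 6187 = \left(23092 + \frac{1}{-27430 + \left(141 + 2 \cdot 82^{2}\right)}\right) - 6187 = \left(23092 + \frac{1}{-27430 + \left(141 + 2 \cdot 6724\right)}\right) - 6187 = \left(23092 + \frac{1}{-27430 + \left(141 + 13448\right)}\right) - 6187 = \left(23092 + \frac{1}{-27430 + 13589}\right) - 6187 = \left(23092 + \frac{1}{-13841}\right) - 6187 = \left(23092 - \frac{1}{13841}\right) - 6187 = \frac{319616371}{13841} - 6187 = \frac{233982104}{13841}$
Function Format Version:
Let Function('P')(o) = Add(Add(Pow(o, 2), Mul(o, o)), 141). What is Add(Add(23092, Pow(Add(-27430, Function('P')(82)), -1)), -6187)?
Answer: Rational(233982104, 13841) ≈ 16905.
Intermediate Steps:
Function('P')(o) = Add(141, Mul(2, Pow(o, 2))) (Function('P')(o) = Add(Add(Pow(o, 2), Pow(o, 2)), 141) = Add(Mul(2, Pow(o, 2)), 141) = Add(141, Mul(2, Pow(o, 2))))
Add(Add(23092, Pow(Add(-27430, Function('P')(82)), -1)), -6187) = Add(Add(23092, Pow(Add(-27430, Add(141, Mul(2, Pow(82, 2)))), -1)), -6187) = Add(Add(23092, Pow(Add(-27430, Add(141, Mul(2, 6724))), -1)), -6187) = Add(Add(23092, Pow(Add(-27430, Add(141, 13448)), -1)), -6187) = Add(Add(23092, Pow(Add(-27430, 13589), -1)), -6187) = Add(Add(23092, Pow(-13841, -1)), -6187) = Add(Add(23092, Rational(-1, 13841)), -6187) = Add(Rational(319616371, 13841), -6187) = Rational(233982104, 13841)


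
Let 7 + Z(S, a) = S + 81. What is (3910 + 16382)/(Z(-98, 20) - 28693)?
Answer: -20292/28717 ≈ -0.70662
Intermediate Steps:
Z(S, a) = 74 + S (Z(S, a) = -7 + (S + 81) = -7 + (81 + S) = 74 + S)
(3910 + 16382)/(Z(-98, 20) - 28693) = (3910 + 16382)/((74 - 98) - 28693) = 20292/(-24 - 28693) = 20292/(-28717) = 20292*(-1/28717) = -20292/28717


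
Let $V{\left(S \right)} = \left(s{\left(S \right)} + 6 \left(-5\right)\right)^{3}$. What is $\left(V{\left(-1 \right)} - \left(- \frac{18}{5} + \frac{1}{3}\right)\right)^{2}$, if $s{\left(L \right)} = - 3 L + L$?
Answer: $\frac{108393051361}{225} \approx 4.8175 \cdot 10^{8}$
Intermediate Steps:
$s{\left(L \right)} = - 2 L$
$V{\left(S \right)} = \left(-30 - 2 S\right)^{3}$ ($V{\left(S \right)} = \left(- 2 S + 6 \left(-5\right)\right)^{3} = \left(- 2 S - 30\right)^{3} = \left(-30 - 2 S\right)^{3}$)
$\left(V{\left(-1 \right)} - \left(- \frac{18}{5} + \frac{1}{3}\right)\right)^{2} = \left(- 8 \left(15 - 1\right)^{3} - \left(- \frac{18}{5} + \frac{1}{3}\right)\right)^{2} = \left(- 8 \cdot 14^{3} - - \frac{49}{15}\right)^{2} = \left(\left(-8\right) 2744 + \left(\frac{18}{5} - \frac{1}{3}\right)\right)^{2} = \left(-21952 + \frac{49}{15}\right)^{2} = \left(- \frac{329231}{15}\right)^{2} = \frac{108393051361}{225}$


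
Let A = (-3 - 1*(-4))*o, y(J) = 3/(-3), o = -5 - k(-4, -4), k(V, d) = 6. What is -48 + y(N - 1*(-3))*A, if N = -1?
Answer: -37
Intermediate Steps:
o = -11 (o = -5 - 1*6 = -5 - 6 = -11)
y(J) = -1 (y(J) = 3*(-⅓) = -1)
A = -11 (A = (-3 - 1*(-4))*(-11) = (-3 + 4)*(-11) = 1*(-11) = -11)
-48 + y(N - 1*(-3))*A = -48 - 1*(-11) = -48 + 11 = -37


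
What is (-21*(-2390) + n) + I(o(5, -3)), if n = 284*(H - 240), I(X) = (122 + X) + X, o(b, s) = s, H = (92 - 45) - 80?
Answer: -27226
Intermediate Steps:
H = -33 (H = 47 - 80 = -33)
I(X) = 122 + 2*X
n = -77532 (n = 284*(-33 - 240) = 284*(-273) = -77532)
(-21*(-2390) + n) + I(o(5, -3)) = (-21*(-2390) - 77532) + (122 + 2*(-3)) = (50190 - 77532) + (122 - 6) = -27342 + 116 = -27226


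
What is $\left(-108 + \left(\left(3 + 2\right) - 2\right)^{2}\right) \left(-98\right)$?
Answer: $9702$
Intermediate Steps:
$\left(-108 + \left(\left(3 + 2\right) - 2\right)^{2}\right) \left(-98\right) = \left(-108 + \left(5 - 2\right)^{2}\right) \left(-98\right) = \left(-108 + 3^{2}\right) \left(-98\right) = \left(-108 + 9\right) \left(-98\right) = \left(-99\right) \left(-98\right) = 9702$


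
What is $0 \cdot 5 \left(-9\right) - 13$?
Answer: $-13$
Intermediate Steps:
$0 \cdot 5 \left(-9\right) - 13 = 0 \left(-9\right) - 13 = 0 - 13 = -13$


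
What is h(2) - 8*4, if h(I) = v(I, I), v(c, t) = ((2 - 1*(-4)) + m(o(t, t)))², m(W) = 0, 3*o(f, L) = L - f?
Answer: 4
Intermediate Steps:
o(f, L) = -f/3 + L/3 (o(f, L) = (L - f)/3 = -f/3 + L/3)
v(c, t) = 36 (v(c, t) = ((2 - 1*(-4)) + 0)² = ((2 + 4) + 0)² = (6 + 0)² = 6² = 36)
h(I) = 36
h(2) - 8*4 = 36 - 8*4 = 36 - 32 = 4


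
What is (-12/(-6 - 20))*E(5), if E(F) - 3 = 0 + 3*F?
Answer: 108/13 ≈ 8.3077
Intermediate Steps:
E(F) = 3 + 3*F (E(F) = 3 + (0 + 3*F) = 3 + 3*F)
(-12/(-6 - 20))*E(5) = (-12/(-6 - 20))*(3 + 3*5) = (-12/(-26))*(3 + 15) = -1/26*(-12)*18 = (6/13)*18 = 108/13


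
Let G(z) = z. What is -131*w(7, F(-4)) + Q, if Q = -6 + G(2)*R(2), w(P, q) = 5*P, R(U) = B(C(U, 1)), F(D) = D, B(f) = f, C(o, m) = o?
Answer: -4587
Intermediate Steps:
R(U) = U
Q = -2 (Q = -6 + 2*2 = -6 + 4 = -2)
-131*w(7, F(-4)) + Q = -655*7 - 2 = -131*35 - 2 = -4585 - 2 = -4587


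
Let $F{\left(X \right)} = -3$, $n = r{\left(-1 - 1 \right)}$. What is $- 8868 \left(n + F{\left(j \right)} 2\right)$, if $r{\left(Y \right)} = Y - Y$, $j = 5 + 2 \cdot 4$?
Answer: $53208$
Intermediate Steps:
$j = 13$ ($j = 5 + 8 = 13$)
$r{\left(Y \right)} = 0$
$n = 0$
$- 8868 \left(n + F{\left(j \right)} 2\right) = - 8868 \left(0 - 6\right) = \left(-8868\right) \left(-6\right) = 53208$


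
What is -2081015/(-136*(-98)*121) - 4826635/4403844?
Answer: -4237080441635/1775506593168 ≈ -2.3864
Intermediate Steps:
-2081015/(-136*(-98)*121) - 4826635/4403844 = -2081015/(13328*121) - 4826635*1/4403844 = -2081015/1612688 - 4826635/4403844 = -4237080441635/1775506593168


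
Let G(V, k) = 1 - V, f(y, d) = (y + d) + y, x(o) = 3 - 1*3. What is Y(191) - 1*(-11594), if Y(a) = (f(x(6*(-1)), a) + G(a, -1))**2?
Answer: 11595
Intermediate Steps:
x(o) = 0 (x(o) = 3 - 3 = 0)
f(y, d) = d + 2*y (f(y, d) = (d + y) + y = d + 2*y)
Y(a) = 1 (Y(a) = ((a + 2*0) + (1 - a))**2 = ((a + 0) + (1 - a))**2 = (a + (1 - a))**2 = 1**2 = 1)
Y(191) - 1*(-11594) = 1 - 1*(-11594) = 1 + 11594 = 11595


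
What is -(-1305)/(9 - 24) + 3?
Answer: -84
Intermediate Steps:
-(-1305)/(9 - 24) + 3 = -(-1305)/(-15) + 3 = -(-1305)*(-1)/15 + 3 = -87*1 + 3 = -87 + 3 = -84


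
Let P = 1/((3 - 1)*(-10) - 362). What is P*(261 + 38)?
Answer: -299/382 ≈ -0.78272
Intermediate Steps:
P = -1/382 (P = 1/(2*(-10) - 362) = 1/(-20 - 362) = 1/(-382) = -1/382 ≈ -0.0026178)
P*(261 + 38) = -(261 + 38)/382 = -1/382*299 = -299/382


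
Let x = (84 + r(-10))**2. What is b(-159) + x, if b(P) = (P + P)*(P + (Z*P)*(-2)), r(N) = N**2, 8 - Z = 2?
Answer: -522326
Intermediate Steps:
Z = 6 (Z = 8 - 1*2 = 8 - 2 = 6)
b(P) = -22*P**2 (b(P) = (P + P)*(P + (6*P)*(-2)) = (2*P)*(P - 12*P) = (2*P)*(-11*P) = -22*P**2)
x = 33856 (x = (84 + (-10)**2)**2 = (84 + 100)**2 = 184**2 = 33856)
b(-159) + x = -22*(-159)**2 + 33856 = -22*25281 + 33856 = -556182 + 33856 = -522326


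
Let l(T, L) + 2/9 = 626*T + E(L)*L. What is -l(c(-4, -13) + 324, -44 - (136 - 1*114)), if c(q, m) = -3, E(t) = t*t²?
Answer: -172581136/9 ≈ -1.9176e+7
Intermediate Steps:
E(t) = t³
l(T, L) = -2/9 + L⁴ + 626*T (l(T, L) = -2/9 + (626*T + L³*L) = -2/9 + (626*T + L⁴) = -2/9 + (L⁴ + 626*T) = -2/9 + L⁴ + 626*T)
-l(c(-4, -13) + 324, -44 - (136 - 1*114)) = -(-2/9 + (-44 - (136 - 1*114))⁴ + 626*(-3 + 324)) = -(-2/9 + (-44 - (136 - 114))⁴ + 626*321) = -(-2/9 + (-44 - 1*22)⁴ + 200946) = -(-2/9 + (-44 - 22)⁴ + 200946) = -(-2/9 + (-66)⁴ + 200946) = -(-2/9 + 18974736 + 200946) = -1*172581136/9 = -172581136/9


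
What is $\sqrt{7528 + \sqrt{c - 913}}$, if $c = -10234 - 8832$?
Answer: $\sqrt{7528 + i \sqrt{19979}} \approx 86.768 + 0.8145 i$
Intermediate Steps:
$c = -19066$ ($c = -10234 - 8832 = -19066$)
$\sqrt{7528 + \sqrt{c - 913}} = \sqrt{7528 + \sqrt{-19066 - 913}} = \sqrt{7528 + \sqrt{-19979}} = \sqrt{7528 + i \sqrt{19979}}$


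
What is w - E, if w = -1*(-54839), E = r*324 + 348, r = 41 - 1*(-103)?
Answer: 7835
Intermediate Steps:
r = 144 (r = 41 + 103 = 144)
E = 47004 (E = 144*324 + 348 = 46656 + 348 = 47004)
w = 54839
w - E = 54839 - 1*47004 = 54839 - 47004 = 7835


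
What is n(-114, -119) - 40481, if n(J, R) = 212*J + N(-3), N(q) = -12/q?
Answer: -64645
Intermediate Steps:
n(J, R) = 4 + 212*J (n(J, R) = 212*J - 12/(-3) = 212*J - 12*(-⅓) = 212*J + 4 = 4 + 212*J)
n(-114, -119) - 40481 = (4 + 212*(-114)) - 40481 = (4 - 24168) - 40481 = -24164 - 40481 = -64645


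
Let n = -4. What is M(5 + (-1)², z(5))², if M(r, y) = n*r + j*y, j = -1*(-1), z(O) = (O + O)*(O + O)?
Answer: 5776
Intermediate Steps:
z(O) = 4*O² (z(O) = (2*O)*(2*O) = 4*O²)
j = 1
M(r, y) = y - 4*r (M(r, y) = -4*r + 1*y = -4*r + y = y - 4*r)
M(5 + (-1)², z(5))² = (4*5² - 4*(5 + (-1)²))² = (4*25 - 4*(5 + 1))² = (100 - 4*6)² = (100 - 24)² = 76² = 5776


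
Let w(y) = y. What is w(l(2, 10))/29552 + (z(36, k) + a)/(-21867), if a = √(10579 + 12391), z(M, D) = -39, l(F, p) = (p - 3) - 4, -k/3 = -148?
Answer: 406043/215404528 - √22970/21867 ≈ -0.0050459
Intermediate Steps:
k = 444 (k = -3*(-148) = 444)
l(F, p) = -7 + p (l(F, p) = (-3 + p) - 4 = -7 + p)
a = √22970 ≈ 151.56
w(l(2, 10))/29552 + (z(36, k) + a)/(-21867) = (-7 + 10)/29552 + (-39 + √22970)/(-21867) = 3*(1/29552) + (-39 + √22970)*(-1/21867) = 3/29552 + (13/7289 - √22970/21867) = 406043/215404528 - √22970/21867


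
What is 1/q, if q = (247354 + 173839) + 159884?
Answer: 1/581077 ≈ 1.7209e-6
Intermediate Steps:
q = 581077 (q = 421193 + 159884 = 581077)
1/q = 1/581077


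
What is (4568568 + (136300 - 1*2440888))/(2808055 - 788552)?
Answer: 2263980/2019503 ≈ 1.1211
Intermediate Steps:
(4568568 + (136300 - 1*2440888))/(2808055 - 788552) = (4568568 + (136300 - 2440888))/2019503 = (4568568 - 2304588)*(1/2019503) = 2263980*(1/2019503) = 2263980/2019503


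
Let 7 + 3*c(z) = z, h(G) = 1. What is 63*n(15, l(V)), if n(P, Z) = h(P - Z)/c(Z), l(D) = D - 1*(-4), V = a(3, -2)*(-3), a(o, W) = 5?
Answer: -21/2 ≈ -10.500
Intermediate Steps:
V = -15 (V = 5*(-3) = -15)
l(D) = 4 + D (l(D) = D + 4 = 4 + D)
c(z) = -7/3 + z/3
n(P, Z) = 1/(-7/3 + Z/3)
63*n(15, l(V)) = 63*(3/(-7 + (4 - 15))) = 63*(3/(-7 - 11)) = 63*(3/(-18)) = 63*(3*(-1/18)) = 63*(-⅙) = -21/2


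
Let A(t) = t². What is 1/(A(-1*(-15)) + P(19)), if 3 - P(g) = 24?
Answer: 1/204 ≈ 0.0049020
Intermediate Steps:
P(g) = -21 (P(g) = 3 - 1*24 = 3 - 24 = -21)
1/(A(-1*(-15)) + P(19)) = 1/((-1*(-15))² - 21) = 1/(15² - 21) = 1/(225 - 21) = 1/204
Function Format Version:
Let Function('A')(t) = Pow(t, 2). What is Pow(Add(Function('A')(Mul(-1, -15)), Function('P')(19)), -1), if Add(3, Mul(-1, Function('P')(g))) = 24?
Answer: Rational(1, 204) ≈ 0.0049020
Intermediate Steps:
Function('P')(g) = -21 (Function('P')(g) = Add(3, Mul(-1, 24)) = Add(3, -24) = -21)
Pow(Add(Function('A')(Mul(-1, -15)), Function('P')(19)), -1) = Pow(Add(Pow(Mul(-1, -15), 2), -21), -1) = Pow(Add(Pow(15, 2), -21), -1) = Pow(Add(225, -21), -1) = Pow(204, -1) = Rational(1, 204)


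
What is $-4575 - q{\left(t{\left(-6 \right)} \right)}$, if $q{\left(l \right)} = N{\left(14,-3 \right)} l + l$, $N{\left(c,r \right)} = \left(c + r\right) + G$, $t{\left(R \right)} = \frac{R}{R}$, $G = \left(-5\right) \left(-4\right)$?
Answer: $-4607$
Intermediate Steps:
$G = 20$
$t{\left(R \right)} = 1$
$N{\left(c,r \right)} = 20 + c + r$ ($N{\left(c,r \right)} = \left(c + r\right) + 20 = 20 + c + r$)
$q{\left(l \right)} = 32 l$ ($q{\left(l \right)} = \left(20 + 14 - 3\right) l + l = 31 l + l = 32 l$)
$-4575 - q{\left(t{\left(-6 \right)} \right)} = -4575 - 32 \cdot 1 = -4575 - 32 = -4607$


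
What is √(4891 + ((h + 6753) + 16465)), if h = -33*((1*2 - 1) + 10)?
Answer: √27746 ≈ 166.57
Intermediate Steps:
h = -363 (h = -33*((2 - 1) + 10) = -33*(1 + 10) = -33*11 = -363)
√(4891 + ((h + 6753) + 16465)) = √(4891 + ((-363 + 6753) + 16465)) = √(4891 + (6390 + 16465)) = √(4891 + 22855) = √27746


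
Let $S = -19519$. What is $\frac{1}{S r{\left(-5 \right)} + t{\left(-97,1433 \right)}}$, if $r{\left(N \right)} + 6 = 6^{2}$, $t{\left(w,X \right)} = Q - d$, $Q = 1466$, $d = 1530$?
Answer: $- \frac{1}{585634} \approx -1.7076 \cdot 10^{-6}$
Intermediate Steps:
$t{\left(w,X \right)} = -64$ ($t{\left(w,X \right)} = 1466 - 1530 = -64$)
$r{\left(N \right)} = 30$ ($r{\left(N \right)} = -6 + 6^{2} = -6 + 36 = 30$)
$\frac{1}{S r{\left(-5 \right)} + t{\left(-97,1433 \right)}} = \frac{1}{\left(-19519\right) 30 - 64} = \frac{1}{-585570 - 64} = \frac{1}{-585634} = - \frac{1}{585634}$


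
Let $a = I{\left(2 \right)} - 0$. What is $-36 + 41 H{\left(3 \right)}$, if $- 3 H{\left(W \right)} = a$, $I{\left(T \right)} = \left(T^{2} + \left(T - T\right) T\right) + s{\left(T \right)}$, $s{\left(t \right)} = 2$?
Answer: $-118$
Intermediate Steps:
$I{\left(T \right)} = 2 + T^{2}$ ($I{\left(T \right)} = \left(T^{2} + \left(T - T\right) T\right) + 2 = \left(T^{2} + 0 T\right) + 2 = \left(T^{2} + 0\right) + 2 = T^{2} + 2 = 2 + T^{2}$)
$a = 6$ ($a = \left(2 + 2^{2}\right) - 0 = \left(2 + 4\right) + 0 = 6 + 0 = 6$)
$H{\left(W \right)} = -2$ ($H{\left(W \right)} = \left(- \frac{1}{3}\right) 6 = -2$)
$-36 + 41 H{\left(3 \right)} = -36 + 41 \left(-2\right) = -36 - 82 = -118$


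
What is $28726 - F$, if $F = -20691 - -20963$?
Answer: $28454$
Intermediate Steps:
$F = 272$ ($F = -20691 + 20963 = 272$)
$28726 - F = 28726 - 272 = 28454$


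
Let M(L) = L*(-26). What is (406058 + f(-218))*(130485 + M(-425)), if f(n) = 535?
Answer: 57547140255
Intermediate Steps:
M(L) = -26*L
(406058 + f(-218))*(130485 + M(-425)) = (406058 + 535)*(130485 - 26*(-425)) = 406593*(130485 + 11050) = 406593*141535 = 57547140255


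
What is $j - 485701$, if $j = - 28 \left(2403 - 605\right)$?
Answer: $-536045$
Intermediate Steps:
$j = -50344$ ($j = \left(-28\right) 1798 = -50344$)
$j - 485701 = -50344 - 485701 = -536045$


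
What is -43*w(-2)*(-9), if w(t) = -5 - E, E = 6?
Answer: -4257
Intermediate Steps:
w(t) = -11 (w(t) = -5 - 1*6 = -5 - 6 = -11)
-43*w(-2)*(-9) = -43*(-11)*(-9) = 473*(-9) = -4257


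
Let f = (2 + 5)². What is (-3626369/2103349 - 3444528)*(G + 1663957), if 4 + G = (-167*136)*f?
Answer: -3992492459132982665/2103349 ≈ -1.8982e+12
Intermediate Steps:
f = 49 (f = 7² = 49)
G = -1112892 (G = -4 - 167*136*49 = -4 - 22712*49 = -4 - 1112888 = -1112892)
(-3626369/2103349 - 3444528)*(G + 1663957) = (-3626369/2103349 - 3444528)*(-1112892 + 1663957) = (-3626369*1/2103349 - 3444528)*551065 = (-3626369/2103349 - 3444528)*551065 = -7245048150641/2103349*551065 = -3992492459132982665/2103349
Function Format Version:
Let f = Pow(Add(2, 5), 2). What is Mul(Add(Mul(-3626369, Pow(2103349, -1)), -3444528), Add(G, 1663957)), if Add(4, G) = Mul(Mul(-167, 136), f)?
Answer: Rational(-3992492459132982665, 2103349) ≈ -1.8982e+12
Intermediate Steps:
f = 49 (f = Pow(7, 2) = 49)
G = -1112892 (G = Add(-4, Mul(Mul(-167, 136), 49)) = Add(-4, Mul(-22712, 49)) = Add(-4, -1112888) = -1112892)
Mul(Add(Mul(-3626369, Pow(2103349, -1)), -3444528), Add(G, 1663957)) = Mul(Add(Mul(-3626369, Pow(2103349, -1)), -3444528), Add(-1112892, 1663957)) = Mul(Add(Mul(-3626369, Rational(1, 2103349)), -3444528), 551065) = Mul(Add(Rational(-3626369, 2103349), -3444528), 551065) = Mul(Rational(-7245048150641, 2103349), 551065) = Rational(-3992492459132982665, 2103349)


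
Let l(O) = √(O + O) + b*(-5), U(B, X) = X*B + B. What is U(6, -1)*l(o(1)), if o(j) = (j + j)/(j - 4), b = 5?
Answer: 0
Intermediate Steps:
U(B, X) = B + B*X (U(B, X) = B*X + B = B + B*X)
o(j) = 2*j/(-4 + j) (o(j) = (2*j)/(-4 + j) = 2*j/(-4 + j))
l(O) = -25 + √2*√O (l(O) = √(O + O) + 5*(-5) = √(2*O) - 25 = √2*√O - 25 = -25 + √2*√O)
U(6, -1)*l(o(1)) = (6*(1 - 1))*(-25 + √2*√(2*1/(-4 + 1))) = (6*0)*(-25 + √2*√(2*1/(-3))) = 0*(-25 + √2*√(2*1*(-⅓))) = 0*(-25 + √2*√(-⅔)) = 0*(-25 + √2*(I*√6/3)) = 0*(-25 + 2*I*√3/3) = 0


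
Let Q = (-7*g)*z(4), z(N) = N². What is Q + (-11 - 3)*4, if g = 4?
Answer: -504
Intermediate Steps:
Q = -448 (Q = -7*4*4² = -28*16 = -448)
Q + (-11 - 3)*4 = -448 + (-11 - 3)*4 = -448 - 14*4 = -448 - 56 = -504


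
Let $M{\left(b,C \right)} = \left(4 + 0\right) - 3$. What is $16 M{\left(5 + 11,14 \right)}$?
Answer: $16$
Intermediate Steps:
$M{\left(b,C \right)} = 1$ ($M{\left(b,C \right)} = 4 - 3 = 1$)
$16 M{\left(5 + 11,14 \right)} = 16 \cdot 1 = 16$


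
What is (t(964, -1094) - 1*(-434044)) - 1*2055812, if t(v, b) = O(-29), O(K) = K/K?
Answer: -1621767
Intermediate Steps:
O(K) = 1
t(v, b) = 1
(t(964, -1094) - 1*(-434044)) - 1*2055812 = (1 - 1*(-434044)) - 1*2055812 = (1 + 434044) - 2055812 = 434045 - 2055812 = -1621767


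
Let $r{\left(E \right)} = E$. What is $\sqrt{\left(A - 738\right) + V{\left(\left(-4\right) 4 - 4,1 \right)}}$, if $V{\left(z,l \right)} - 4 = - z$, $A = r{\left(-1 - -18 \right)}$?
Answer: $i \sqrt{697} \approx 26.401 i$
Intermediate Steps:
$A = 17$ ($A = -1 - -18 = -1 + 18 = 17$)
$V{\left(z,l \right)} = 4 - z$
$\sqrt{\left(A - 738\right) + V{\left(\left(-4\right) 4 - 4,1 \right)}} = \sqrt{\left(17 - 738\right) + \left(4 - \left(\left(-4\right) 4 - 4\right)\right)} = \sqrt{\left(17 - 738\right) + \left(4 - \left(-16 - 4\right)\right)} = \sqrt{-721 + \left(4 - -20\right)} = \sqrt{-721 + \left(4 + 20\right)} = \sqrt{-721 + 24} = \sqrt{-697} = i \sqrt{697}$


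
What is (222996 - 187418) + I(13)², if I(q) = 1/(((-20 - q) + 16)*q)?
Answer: 1737665099/48841 ≈ 35578.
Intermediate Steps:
I(q) = 1/(q*(-4 - q)) (I(q) = 1/((-4 - q)*q) = 1/(q*(-4 - q)))
(222996 - 187418) + I(13)² = (222996 - 187418) + (-1/(13*(4 + 13)))² = 35578 + (-1*1/13/17)² = 35578 + (-1*1/13*1/17)² = 35578 + (-1/221)² = 35578 + 1/48841 = 1737665099/48841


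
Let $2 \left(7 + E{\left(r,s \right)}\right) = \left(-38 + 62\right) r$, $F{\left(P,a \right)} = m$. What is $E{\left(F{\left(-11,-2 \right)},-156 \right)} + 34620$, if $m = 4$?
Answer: $34661$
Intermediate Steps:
$F{\left(P,a \right)} = 4$
$E{\left(r,s \right)} = -7 + 12 r$ ($E{\left(r,s \right)} = -7 + \frac{\left(-38 + 62\right) r}{2} = -7 + \frac{24 r}{2} = -7 + 12 r$)
$E{\left(F{\left(-11,-2 \right)},-156 \right)} + 34620 = \left(-7 + 12 \cdot 4\right) + 34620 = \left(-7 + 48\right) + 34620 = 41 + 34620 = 34661$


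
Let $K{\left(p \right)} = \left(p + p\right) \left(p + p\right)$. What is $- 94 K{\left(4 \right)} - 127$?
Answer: $-6143$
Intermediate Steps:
$K{\left(p \right)} = 4 p^{2}$ ($K{\left(p \right)} = 2 p 2 p = 4 p^{2}$)
$- 94 K{\left(4 \right)} - 127 = - 94 \cdot 4 \cdot 4^{2} - 127 = - 94 \cdot 4 \cdot 16 - 127 = \left(-94\right) 64 - 127 = -6016 - 127 = -6143$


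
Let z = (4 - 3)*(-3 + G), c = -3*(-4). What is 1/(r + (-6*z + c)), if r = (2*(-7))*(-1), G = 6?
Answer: ⅛ ≈ 0.12500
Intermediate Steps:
r = 14 (r = -14*(-1) = 14)
c = 12
z = 3 (z = (4 - 3)*(-3 + 6) = 1*3 = 3)
1/(r + (-6*z + c)) = 1/(14 + (-6*3 + 12)) = 1/(14 + (-18 + 12)) = 1/(14 - 6) = 1/8 = ⅛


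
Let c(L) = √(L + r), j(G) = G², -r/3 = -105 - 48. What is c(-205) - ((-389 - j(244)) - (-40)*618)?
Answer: 35205 + √254 ≈ 35221.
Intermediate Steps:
r = 459 (r = -3*(-105 - 48) = -3*(-153) = 459)
c(L) = √(459 + L) (c(L) = √(L + 459) = √(459 + L))
c(-205) - ((-389 - j(244)) - (-40)*618) = √(459 - 205) - ((-389 - 1*244²) - (-40)*618) = √254 - ((-389 - 1*59536) - 1*(-24720)) = √254 - ((-389 - 59536) + 24720) = √254 - (-59925 + 24720) = √254 - 1*(-35205) = √254 + 35205 = 35205 + √254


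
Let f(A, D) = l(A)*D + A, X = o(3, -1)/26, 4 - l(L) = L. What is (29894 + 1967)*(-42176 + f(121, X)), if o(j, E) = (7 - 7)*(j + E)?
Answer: -1339914355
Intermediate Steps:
o(j, E) = 0 (o(j, E) = 0*(E + j) = 0)
l(L) = 4 - L
X = 0 (X = 0/26 = 0*(1/26) = 0)
f(A, D) = A + D*(4 - A) (f(A, D) = (4 - A)*D + A = D*(4 - A) + A = A + D*(4 - A))
(29894 + 1967)*(-42176 + f(121, X)) = (29894 + 1967)*(-42176 + (121 - 1*0*(-4 + 121))) = 31861*(-42176 + (121 - 1*0*117)) = 31861*(-42176 + (121 + 0)) = 31861*(-42176 + 121) = 31861*(-42055) = -1339914355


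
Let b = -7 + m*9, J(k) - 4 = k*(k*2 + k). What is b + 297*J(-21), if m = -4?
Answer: 394076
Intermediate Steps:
J(k) = 4 + 3*k² (J(k) = 4 + k*(k*2 + k) = 4 + k*(2*k + k) = 4 + k*(3*k) = 4 + 3*k²)
b = -43 (b = -7 - 4*9 = -7 - 36 = -43)
b + 297*J(-21) = -43 + 297*(4 + 3*(-21)²) = -43 + 297*(4 + 3*441) = -43 + 297*(4 + 1323) = -43 + 297*1327 = -43 + 394119 = 394076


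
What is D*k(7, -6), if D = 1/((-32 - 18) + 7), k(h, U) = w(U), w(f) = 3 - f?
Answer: -9/43 ≈ -0.20930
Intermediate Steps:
k(h, U) = 3 - U
D = -1/43 (D = 1/(-50 + 7) = 1/(-43) = -1/43 ≈ -0.023256)
D*k(7, -6) = -(3 - 1*(-6))/43 = -(3 + 6)/43 = -1/43*9 = -9/43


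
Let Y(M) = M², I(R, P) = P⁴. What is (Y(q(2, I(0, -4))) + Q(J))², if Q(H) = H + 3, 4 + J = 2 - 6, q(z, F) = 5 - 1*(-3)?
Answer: 3481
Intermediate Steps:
q(z, F) = 8 (q(z, F) = 5 + 3 = 8)
J = -8 (J = -4 + (2 - 6) = -4 - 4 = -8)
Q(H) = 3 + H
(Y(q(2, I(0, -4))) + Q(J))² = (8² + (3 - 8))² = (64 - 5)² = 59² = 3481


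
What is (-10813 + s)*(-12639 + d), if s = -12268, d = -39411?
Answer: 1201366050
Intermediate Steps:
(-10813 + s)*(-12639 + d) = (-10813 - 12268)*(-12639 - 39411) = -23081*(-52050) = 1201366050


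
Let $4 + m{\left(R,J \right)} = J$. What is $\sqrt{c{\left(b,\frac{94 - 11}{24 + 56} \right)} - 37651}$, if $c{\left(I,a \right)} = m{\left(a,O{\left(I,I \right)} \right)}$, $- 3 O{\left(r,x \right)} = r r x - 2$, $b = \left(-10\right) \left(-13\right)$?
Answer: $\frac{i \sqrt{6929889}}{3} \approx 877.49 i$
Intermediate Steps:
$b = 130$
$O{\left(r,x \right)} = \frac{2}{3} - \frac{x r^{2}}{3}$ ($O{\left(r,x \right)} = - \frac{r r x - 2}{3} = - \frac{r^{2} x - 2}{3} = - \frac{x r^{2} - 2}{3} = - \frac{-2 + x r^{2}}{3} = \frac{2}{3} - \frac{x r^{2}}{3}$)
$m{\left(R,J \right)} = -4 + J$
$c{\left(I,a \right)} = - \frac{10}{3} - \frac{I^{3}}{3}$ ($c{\left(I,a \right)} = -4 - \left(- \frac{2}{3} + \frac{I I^{2}}{3}\right) = -4 - \left(- \frac{2}{3} + \frac{I^{3}}{3}\right) = - \frac{10}{3} - \frac{I^{3}}{3}$)
$\sqrt{c{\left(b,\frac{94 - 11}{24 + 56} \right)} - 37651} = \sqrt{\left(- \frac{10}{3} - \frac{130^{3}}{3}\right) - 37651} = \sqrt{\left(- \frac{10}{3} - \frac{2197000}{3}\right) - 37651} = \sqrt{- \frac{2197010}{3} - 37651} = \sqrt{- \frac{2309963}{3}} = \frac{i \sqrt{6929889}}{3}$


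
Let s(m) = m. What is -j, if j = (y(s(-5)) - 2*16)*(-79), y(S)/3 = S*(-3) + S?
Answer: -158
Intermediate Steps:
y(S) = -6*S (y(S) = 3*(S*(-3) + S) = 3*(-3*S + S) = 3*(-2*S) = -6*S)
j = 158 (j = (-6*(-5) - 2*16)*(-79) = (30 - 32)*(-79) = -2*(-79) = 158)
-j = -1*158 = -158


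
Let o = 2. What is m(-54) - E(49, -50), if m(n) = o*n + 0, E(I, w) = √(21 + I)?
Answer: -108 - √70 ≈ -116.37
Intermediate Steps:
m(n) = 2*n (m(n) = 2*n + 0 = 2*n)
m(-54) - E(49, -50) = 2*(-54) - √(21 + 49) = -108 - √70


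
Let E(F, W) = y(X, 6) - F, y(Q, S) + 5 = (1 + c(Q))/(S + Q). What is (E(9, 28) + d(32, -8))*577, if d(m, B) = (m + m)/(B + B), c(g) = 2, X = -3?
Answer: -9809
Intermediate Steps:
y(Q, S) = -5 + 3/(Q + S) (y(Q, S) = -5 + (1 + 2)/(S + Q) = -5 + 3/(Q + S))
E(F, W) = -4 - F (E(F, W) = (3 - 5*(-3) - 5*6)/(-3 + 6) - F = (3 + 15 - 30)/3 - F = (⅓)*(-12) - F = -4 - F)
d(m, B) = m/B (d(m, B) = (2*m)/((2*B)) = (2*m)*(1/(2*B)) = m/B)
(E(9, 28) + d(32, -8))*577 = ((-4 - 1*9) + 32/(-8))*577 = ((-4 - 9) + 32*(-⅛))*577 = (-13 - 4)*577 = -17*577 = -9809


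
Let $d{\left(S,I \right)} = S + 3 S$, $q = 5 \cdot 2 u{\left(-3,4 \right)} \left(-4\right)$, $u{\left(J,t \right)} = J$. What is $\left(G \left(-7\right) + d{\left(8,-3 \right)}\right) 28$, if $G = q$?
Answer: $-22624$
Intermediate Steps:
$q = 120$ ($q = 5 \cdot 2 \left(-3\right) \left(-4\right) = 5 \left(\left(-6\right) \left(-4\right)\right) = 5 \cdot 24 = 120$)
$G = 120$
$d{\left(S,I \right)} = 4 S$
$\left(G \left(-7\right) + d{\left(8,-3 \right)}\right) 28 = \left(120 \left(-7\right) + 4 \cdot 8\right) 28 = \left(-840 + 32\right) 28 = \left(-808\right) 28 = -22624$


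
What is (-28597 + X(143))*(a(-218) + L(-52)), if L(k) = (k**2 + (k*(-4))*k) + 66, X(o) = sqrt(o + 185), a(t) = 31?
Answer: 229204955 - 16030*sqrt(82) ≈ 2.2906e+8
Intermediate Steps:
X(o) = sqrt(185 + o)
L(k) = 66 - 3*k**2 (L(k) = (k**2 + (-4*k)*k) + 66 = (k**2 - 4*k**2) + 66 = -3*k**2 + 66 = 66 - 3*k**2)
(-28597 + X(143))*(a(-218) + L(-52)) = (-28597 + sqrt(185 + 143))*(31 + (66 - 3*(-52)**2)) = (-28597 + sqrt(328))*(31 + (66 - 3*2704)) = (-28597 + 2*sqrt(82))*(31 + (66 - 8112)) = (-28597 + 2*sqrt(82))*(31 - 8046) = (-28597 + 2*sqrt(82))*(-8015) = 229204955 - 16030*sqrt(82)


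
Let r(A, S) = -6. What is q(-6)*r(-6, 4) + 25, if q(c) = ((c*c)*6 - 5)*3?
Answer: -3773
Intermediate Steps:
q(c) = -15 + 18*c² (q(c) = (c²*6 - 5)*3 = (6*c² - 5)*3 = (-5 + 6*c²)*3 = -15 + 18*c²)
q(-6)*r(-6, 4) + 25 = (-15 + 18*(-6)²)*(-6) + 25 = (-15 + 18*36)*(-6) + 25 = (-15 + 648)*(-6) + 25 = 633*(-6) + 25 = -3798 + 25 = -3773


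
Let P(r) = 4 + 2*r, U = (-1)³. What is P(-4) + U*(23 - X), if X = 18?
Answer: -9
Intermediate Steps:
U = -1
P(-4) + U*(23 - X) = (4 + 2*(-4)) - (23 - 1*18) = (4 - 8) - (23 - 18) = -4 - 1*5 = -4 - 5 = -9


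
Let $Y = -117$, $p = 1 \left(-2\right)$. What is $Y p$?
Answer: $234$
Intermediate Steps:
$p = -2$
$Y p = \left(-117\right) \left(-2\right) = 234$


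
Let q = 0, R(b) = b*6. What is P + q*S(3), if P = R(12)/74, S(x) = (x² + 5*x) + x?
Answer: 36/37 ≈ 0.97297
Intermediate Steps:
S(x) = x² + 6*x
R(b) = 6*b
P = 36/37 (P = (6*12)/74 = 72*(1/74) = 36/37 ≈ 0.97297)
P + q*S(3) = 36/37 + 0*(3*(6 + 3)) = 36/37 + 0*(3*9) = 36/37 + 0*27 = 36/37 + 0 = 36/37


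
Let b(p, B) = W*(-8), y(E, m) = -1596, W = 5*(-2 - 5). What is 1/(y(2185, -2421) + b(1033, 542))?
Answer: -1/1316 ≈ -0.00075988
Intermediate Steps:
W = -35 (W = 5*(-7) = -35)
b(p, B) = 280 (b(p, B) = -35*(-8) = 280)
1/(y(2185, -2421) + b(1033, 542)) = 1/(-1596 + 280) = 1/(-1316) = -1/1316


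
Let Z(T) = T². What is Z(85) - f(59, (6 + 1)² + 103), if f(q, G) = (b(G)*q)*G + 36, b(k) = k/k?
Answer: -1779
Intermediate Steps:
b(k) = 1
f(q, G) = 36 + G*q (f(q, G) = (1*q)*G + 36 = q*G + 36 = G*q + 36 = 36 + G*q)
Z(85) - f(59, (6 + 1)² + 103) = 85² - (36 + ((6 + 1)² + 103)*59) = 7225 - (36 + (7² + 103)*59) = 7225 - (36 + (49 + 103)*59) = 7225 - (36 + 152*59) = 7225 - (36 + 8968) = 7225 - 1*9004 = 7225 - 9004 = -1779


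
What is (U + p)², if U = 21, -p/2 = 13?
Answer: 25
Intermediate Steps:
p = -26 (p = -2*13 = -26)
(U + p)² = (21 - 26)² = (-5)² = 25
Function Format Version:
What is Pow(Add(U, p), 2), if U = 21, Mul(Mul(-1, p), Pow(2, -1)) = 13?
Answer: 25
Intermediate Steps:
p = -26 (p = Mul(-2, 13) = -26)
Pow(Add(U, p), 2) = Pow(Add(21, -26), 2) = Pow(-5, 2) = 25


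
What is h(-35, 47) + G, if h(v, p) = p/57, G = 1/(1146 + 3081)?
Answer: 66242/80313 ≈ 0.82480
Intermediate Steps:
G = 1/4227 ≈ 0.00023657
h(v, p) = p/57 (h(v, p) = p*(1/57) = p/57)
h(-35, 47) + G = (1/57)*47 + 1/4227 = 47/57 + 1/4227 = 66242/80313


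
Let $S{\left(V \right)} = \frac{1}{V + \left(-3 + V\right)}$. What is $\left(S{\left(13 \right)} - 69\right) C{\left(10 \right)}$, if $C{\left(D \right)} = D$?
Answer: $- \frac{15860}{23} \approx -689.57$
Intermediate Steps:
$S{\left(V \right)} = \frac{1}{-3 + 2 V}$
$\left(S{\left(13 \right)} - 69\right) C{\left(10 \right)} = \left(\frac{1}{-3 + 2 \cdot 13} - 69\right) 10 = \left(\frac{1}{-3 + 26} - 69\right) 10 = \left(\frac{1}{23} - 69\right) 10 = \left(- \frac{1586}{23}\right) 10 = - \frac{15860}{23}$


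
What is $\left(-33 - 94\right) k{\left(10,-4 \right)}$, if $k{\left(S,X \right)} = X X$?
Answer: $-2032$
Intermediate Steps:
$k{\left(S,X \right)} = X^{2}$
$\left(-33 - 94\right) k{\left(10,-4 \right)} = \left(-33 - 94\right) \left(-4\right)^{2} = \left(-127\right) 16 = -2032$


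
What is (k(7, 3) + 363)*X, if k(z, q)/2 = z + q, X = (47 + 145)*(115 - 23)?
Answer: 6765312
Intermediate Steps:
X = 17664 (X = 192*92 = 17664)
k(z, q) = 2*q + 2*z (k(z, q) = 2*(z + q) = 2*(q + z) = 2*q + 2*z)
(k(7, 3) + 363)*X = ((2*3 + 2*7) + 363)*17664 = ((6 + 14) + 363)*17664 = (20 + 363)*17664 = 383*17664 = 6765312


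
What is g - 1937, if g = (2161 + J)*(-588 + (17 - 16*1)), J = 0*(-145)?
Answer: -1270444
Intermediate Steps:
J = 0
g = -1268507 (g = (2161 + 0)*(-588 + (17 - 16*1)) = 2161*(-588 + (17 - 16)) = 2161*(-588 + 1) = 2161*(-587) = -1268507)
g - 1937 = -1268507 - 1937 = -1270444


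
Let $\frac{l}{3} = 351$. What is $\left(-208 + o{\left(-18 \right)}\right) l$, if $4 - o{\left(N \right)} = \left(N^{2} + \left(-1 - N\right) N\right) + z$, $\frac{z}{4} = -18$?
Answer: $-157950$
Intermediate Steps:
$z = -72$ ($z = 4 \left(-18\right) = -72$)
$l = 1053$ ($l = 3 \cdot 351 = 1053$)
$o{\left(N \right)} = 76 - N^{2} - N \left(-1 - N\right)$ ($o{\left(N \right)} = 4 - \left(\left(N^{2} + \left(-1 - N\right) N\right) - 72\right) = 4 - \left(\left(N^{2} + N \left(-1 - N\right)\right) - 72\right) = 4 - \left(-72 + N^{2} + N \left(-1 - N\right)\right) = 76 - N^{2} - N \left(-1 - N\right)$)
$\left(-208 + o{\left(-18 \right)}\right) l = \left(-208 + \left(76 - 18\right)\right) 1053 = \left(-208 + 58\right) 1053 = \left(-150\right) 1053 = -157950$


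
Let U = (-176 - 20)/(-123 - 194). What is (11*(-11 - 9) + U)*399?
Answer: -27748056/317 ≈ -87533.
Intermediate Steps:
U = 196/317 (U = -196/(-317) = -196*(-1/317) = 196/317 ≈ 0.61830)
(11*(-11 - 9) + U)*399 = (11*(-11 - 9) + 196/317)*399 = (11*(-20) + 196/317)*399 = (-220 + 196/317)*399 = -69544/317*399 = -27748056/317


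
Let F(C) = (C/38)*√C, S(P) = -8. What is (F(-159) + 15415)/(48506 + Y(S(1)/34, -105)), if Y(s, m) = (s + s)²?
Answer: 4454935/14018298 - 15317*I*√159/177565108 ≈ 0.31779 - 0.0010877*I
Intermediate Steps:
Y(s, m) = 4*s² (Y(s, m) = (2*s)² = 4*s²)
F(C) = C^(3/2)/38 (F(C) = (C*(1/38))*√C = (C/38)*√C = C^(3/2)/38)
(F(-159) + 15415)/(48506 + Y(S(1)/34, -105)) = ((-159)^(3/2)/38 + 15415)/(48506 + 4*(-8/34)²) = ((-159*I*√159)/38 + 15415)/(48506 + 4*(-8*1/34)²) = (-159*I*√159/38 + 15415)/(48506 + 4*(-4/17)²) = (15415 - 159*I*√159/38)/(48506 + 4*(16/289)) = (15415 - 159*I*√159/38)/(48506 + 64/289) = (15415 - 159*I*√159/38)/(14018298/289) = (15415 - 159*I*√159/38)*(289/14018298) = 4454935/14018298 - 15317*I*√159/177565108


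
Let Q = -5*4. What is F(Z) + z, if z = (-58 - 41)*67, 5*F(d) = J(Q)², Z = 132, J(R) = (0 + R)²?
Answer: 25367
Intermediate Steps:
Q = -20
J(R) = R²
F(d) = 32000 (F(d) = ((-20)²)²/5 = (⅕)*400² = (⅕)*160000 = 32000)
z = -6633 (z = -99*67 = -6633)
F(Z) + z = 32000 - 6633 = 25367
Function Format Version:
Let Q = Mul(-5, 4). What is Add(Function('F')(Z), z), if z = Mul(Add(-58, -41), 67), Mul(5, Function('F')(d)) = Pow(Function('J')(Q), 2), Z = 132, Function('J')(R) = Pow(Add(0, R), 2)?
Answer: 25367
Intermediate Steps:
Q = -20
Function('J')(R) = Pow(R, 2)
Function('F')(d) = 32000 (Function('F')(d) = Mul(Rational(1, 5), Pow(Pow(-20, 2), 2)) = Mul(Rational(1, 5), Pow(400, 2)) = Mul(Rational(1, 5), 160000) = 32000)
z = -6633 (z = Mul(-99, 67) = -6633)
Add(Function('F')(Z), z) = Add(32000, -6633) = 25367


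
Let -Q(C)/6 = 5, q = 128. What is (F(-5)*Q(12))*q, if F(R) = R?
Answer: 19200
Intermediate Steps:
Q(C) = -30 (Q(C) = -6*5 = -30)
(F(-5)*Q(12))*q = -5*(-30)*128 = 150*128 = 19200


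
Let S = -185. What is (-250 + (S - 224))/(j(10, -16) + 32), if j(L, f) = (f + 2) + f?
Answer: -659/2 ≈ -329.50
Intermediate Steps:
j(L, f) = 2 + 2*f (j(L, f) = (2 + f) + f = 2 + 2*f)
(-250 + (S - 224))/(j(10, -16) + 32) = (-250 + (-185 - 224))/((2 + 2*(-16)) + 32) = (-250 - 409)/((2 - 32) + 32) = -659/(-30 + 32) = -659/2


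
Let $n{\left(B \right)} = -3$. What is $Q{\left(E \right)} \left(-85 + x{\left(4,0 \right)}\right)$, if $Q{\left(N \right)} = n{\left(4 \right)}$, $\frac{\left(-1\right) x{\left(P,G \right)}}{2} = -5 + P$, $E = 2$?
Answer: $249$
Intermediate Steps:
$x{\left(P,G \right)} = 10 - 2 P$ ($x{\left(P,G \right)} = - 2 \left(-5 + P\right) = 10 - 2 P$)
$Q{\left(N \right)} = -3$
$Q{\left(E \right)} \left(-85 + x{\left(4,0 \right)}\right) = - 3 \left(-85 + \left(10 - 8\right)\right) = - 3 \left(-85 + 2\right) = \left(-3\right) \left(-83\right) = 249$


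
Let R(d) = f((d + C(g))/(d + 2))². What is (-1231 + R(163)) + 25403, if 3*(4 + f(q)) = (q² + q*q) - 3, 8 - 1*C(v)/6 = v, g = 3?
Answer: 161358187418629/6670805625 ≈ 24189.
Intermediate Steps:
C(v) = 48 - 6*v
f(q) = -5 + 2*q²/3 (f(q) = -4 + ((q² + q*q) - 3)/3 = -4 + ((q² + q²) - 3)/3 = -4 + (2*q² - 3)/3 = -4 + (-3 + 2*q²)/3 = -4 + (-1 + 2*q²/3) = -5 + 2*q²/3)
R(d) = (-5 + 2*(30 + d)²/(3*(2 + d)²))² (R(d) = (-5 + 2*((d + (48 - 6*3))/(d + 2))²/3)² = (-5 + 2*((d + (48 - 18))/(2 + d))²/3)² = (-5 + 2*((d + 30)/(2 + d))²/3)² = (-5 + 2*((30 + d)/(2 + d))²/3)² = (-5 + 2*((30 + d)²/(2 + d)²)/3)² = (-5 + 2*(30 + d)²/(3*(2 + d)²))²)
(-1231 + R(163)) + 25403 = (-1231 + (-2*(30 + 163)² + 15*(2 + 163)²)²/(9*(2 + 163)⁴)) + 25403 = (-1231 + (⅑)*(-2*193² + 15*165²)²/165⁴) + 25403 = (-1231 + (⅑)*(1/741200625)*(-2*37249 + 15*27225)²) + 25403 = (-1231 + (⅑)*(1/741200625)*(-74498 + 408375)²) + 25403 = (-1231 + (⅑)*(1/741200625)*333877²) + 25403 = (-1231 + (⅑)*(1/741200625)*111473851129) + 25403 = (-1231 + 111473851129/6670805625) + 25403 = -8100287873246/6670805625 + 25403 = 161358187418629/6670805625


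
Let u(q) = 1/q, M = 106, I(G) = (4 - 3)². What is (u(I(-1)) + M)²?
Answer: 11449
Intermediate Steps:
I(G) = 1 (I(G) = 1² = 1)
(u(I(-1)) + M)² = (1/1 + 106)² = (1 + 106)² = 107² = 11449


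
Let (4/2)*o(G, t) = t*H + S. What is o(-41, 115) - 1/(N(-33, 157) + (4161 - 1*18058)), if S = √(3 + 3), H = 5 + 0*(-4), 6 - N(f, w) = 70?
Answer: 8027577/27922 + √6/2 ≈ 288.72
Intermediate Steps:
N(f, w) = -64 (N(f, w) = 6 - 1*70 = 6 - 70 = -64)
H = 5 (H = 5 + 0 = 5)
S = √6 ≈ 2.4495
o(G, t) = √6/2 + 5*t/2 (o(G, t) = (t*5 + √6)/2 = (5*t + √6)/2 = (√6 + 5*t)/2 = √6/2 + 5*t/2)
o(-41, 115) - 1/(N(-33, 157) + (4161 - 1*18058)) = (√6/2 + (5/2)*115) - 1/(-64 + (4161 - 1*18058)) = (√6/2 + 575/2) - 1/(-64 + (4161 - 18058)) = (575/2 + √6/2) - 1/(-64 - 13897) = (575/2 + √6/2) - 1/(-13961) = (575/2 + √6/2) - 1*(-1/13961) = (575/2 + √6/2) + 1/13961 = 8027577/27922 + √6/2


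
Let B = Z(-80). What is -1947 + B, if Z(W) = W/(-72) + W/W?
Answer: -17504/9 ≈ -1944.9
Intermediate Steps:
Z(W) = 1 - W/72 (Z(W) = W*(-1/72) + 1 = -W/72 + 1 = 1 - W/72)
B = 19/9 (B = 1 - 1/72*(-80) = 1 + 10/9 = 19/9 ≈ 2.1111)
-1947 + B = -1947 + 19/9 = -17504/9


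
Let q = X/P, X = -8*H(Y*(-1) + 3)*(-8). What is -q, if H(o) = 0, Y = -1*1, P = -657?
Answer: 0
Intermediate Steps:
Y = -1
X = 0 (X = -8*0*(-8) = 0*(-8) = 0)
q = 0 (q = 0/(-657) = 0*(-1/657) = 0)
-q = -1*0 = 0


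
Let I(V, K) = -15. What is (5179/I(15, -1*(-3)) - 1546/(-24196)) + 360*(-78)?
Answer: -5158321547/181470 ≈ -28425.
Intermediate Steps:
(5179/I(15, -1*(-3)) - 1546/(-24196)) + 360*(-78) = (5179/(-15) - 1546/(-24196)) + 360*(-78) = (5179*(-1/15) - 1546*(-1/24196)) - 28080 = (-5179/15 + 773/12098) - 28080 = -62643947/181470 - 28080 = -5158321547/181470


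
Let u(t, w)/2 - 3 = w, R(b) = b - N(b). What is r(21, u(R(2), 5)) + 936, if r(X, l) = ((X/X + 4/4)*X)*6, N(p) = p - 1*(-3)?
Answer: 1188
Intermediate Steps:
N(p) = 3 + p (N(p) = p + 3 = 3 + p)
R(b) = -3 (R(b) = b - (3 + b) = b + (-3 - b) = -3)
u(t, w) = 6 + 2*w
r(X, l) = 12*X (r(X, l) = ((1 + 4*(¼))*X)*6 = ((1 + 1)*X)*6 = (2*X)*6 = 12*X)
r(21, u(R(2), 5)) + 936 = 12*21 + 936 = 252 + 936 = 1188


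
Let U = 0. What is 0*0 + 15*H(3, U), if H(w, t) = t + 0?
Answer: 0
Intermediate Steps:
H(w, t) = t
0*0 + 15*H(3, U) = 0*0 + 15*0 = 0 + 0 = 0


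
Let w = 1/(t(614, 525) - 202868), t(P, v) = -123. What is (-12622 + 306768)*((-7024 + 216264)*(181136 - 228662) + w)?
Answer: -593766518768575298786/202991 ≈ -2.9251e+15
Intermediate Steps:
w = -1/202991 (w = 1/(-123 - 202868) = 1/(-202991) = -1/202991 ≈ -4.9263e-6)
(-12622 + 306768)*((-7024 + 216264)*(181136 - 228662) + w) = (-12622 + 306768)*((-7024 + 216264)*(181136 - 228662) - 1/202991) = 294146*(209240*(-47526) - 1/202991) = 294146*(-9944340240 - 1/202991) = 294146*(-2018611569657841/202991) = -593766518768575298786/202991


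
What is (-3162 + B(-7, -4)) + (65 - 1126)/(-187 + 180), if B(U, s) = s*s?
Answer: -20961/7 ≈ -2994.4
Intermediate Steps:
B(U, s) = s²
(-3162 + B(-7, -4)) + (65 - 1126)/(-187 + 180) = (-3162 + (-4)²) + (65 - 1126)/(-187 + 180) = (-3162 + 16) - 1061/(-7) = -3146 - 1061*(-⅐) = -3146 + 1061/7 = -20961/7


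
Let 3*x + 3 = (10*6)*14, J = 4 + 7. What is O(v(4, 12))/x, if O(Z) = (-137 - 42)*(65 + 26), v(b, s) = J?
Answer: -16289/279 ≈ -58.383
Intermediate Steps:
J = 11
v(b, s) = 11
O(Z) = -16289 (O(Z) = -179*91 = -16289)
x = 279 (x = -1 + ((10*6)*14)/3 = -1 + (60*14)/3 = -1 + (⅓)*840 = -1 + 280 = 279)
O(v(4, 12))/x = -16289/279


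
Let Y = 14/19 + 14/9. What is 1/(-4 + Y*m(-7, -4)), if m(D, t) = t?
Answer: -171/2252 ≈ -0.075933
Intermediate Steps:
Y = 392/171 (Y = 14*(1/19) + 14*(1/9) = 14/19 + 14/9 = 392/171 ≈ 2.2924)
1/(-4 + Y*m(-7, -4)) = 1/(-4 + (392/171)*(-4)) = 1/(-4 - 1568/171) = 1/(-2252/171) = -171/2252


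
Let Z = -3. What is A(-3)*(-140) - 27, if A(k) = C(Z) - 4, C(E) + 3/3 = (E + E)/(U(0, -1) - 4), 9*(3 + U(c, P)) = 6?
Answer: 10267/19 ≈ 540.37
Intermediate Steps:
U(c, P) = -7/3 (U(c, P) = -3 + (⅑)*6 = -3 + ⅔ = -7/3)
C(E) = -1 - 6*E/19 (C(E) = -1 + (E + E)/(-7/3 - 4) = -1 + (2*E)/(-19/3) = -1 + (2*E)*(-3/19) = -1 - 6*E/19)
A(k) = -77/19 (A(k) = (-1 - 6/19*(-3)) - 4 = (-1 + 18/19) - 4 = -1/19 - 4 = -77/19)
A(-3)*(-140) - 27 = -77/19*(-140) - 27 = 10780/19 - 27 = 10267/19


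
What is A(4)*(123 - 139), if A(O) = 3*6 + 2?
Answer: -320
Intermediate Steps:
A(O) = 20 (A(O) = 18 + 2 = 20)
A(4)*(123 - 139) = 20*(123 - 139) = 20*(-16) = -320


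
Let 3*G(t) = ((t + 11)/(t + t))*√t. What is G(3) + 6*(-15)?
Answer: -90 + 7*√3/9 ≈ -88.653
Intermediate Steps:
G(t) = (11 + t)/(6*√t) (G(t) = (((t + 11)/(t + t))*√t)/3 = (((11 + t)/((2*t)))*√t)/3 = (((11 + t)*(1/(2*t)))*√t)/3 = (((11 + t)/(2*t))*√t)/3 = ((11 + t)/(2*√t))/3 = (11 + t)/(6*√t))
G(3) + 6*(-15) = (11 + 3)/(6*√3) + 6*(-15) = (⅙)*(√3/3)*14 - 90 = 7*√3/9 - 90 = -90 + 7*√3/9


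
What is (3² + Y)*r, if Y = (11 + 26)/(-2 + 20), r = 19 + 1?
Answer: 1990/9 ≈ 221.11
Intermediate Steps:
r = 20
Y = 37/18 ≈ 2.0556
(3² + Y)*r = (3² + 37/18)*20 = (9 + 37/18)*20 = (199/18)*20 = 1990/9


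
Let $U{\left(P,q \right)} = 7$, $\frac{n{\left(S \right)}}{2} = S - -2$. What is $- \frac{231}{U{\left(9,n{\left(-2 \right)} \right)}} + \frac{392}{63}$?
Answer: $- \frac{241}{9} \approx -26.778$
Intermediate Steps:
$n{\left(S \right)} = 4 + 2 S$ ($n{\left(S \right)} = 2 \left(S - -2\right) = 2 \left(S + 2\right) = 2 \left(2 + S\right) = 4 + 2 S$)
$- \frac{231}{U{\left(9,n{\left(-2 \right)} \right)}} + \frac{392}{63} = - \frac{231}{7} + \frac{392}{63} = \left(-231\right) \frac{1}{7} + 392 \cdot \frac{1}{63} = -33 + \frac{56}{9} = - \frac{241}{9}$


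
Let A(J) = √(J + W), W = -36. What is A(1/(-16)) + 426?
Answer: 426 + I*√577/4 ≈ 426.0 + 6.0052*I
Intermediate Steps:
A(J) = √(-36 + J) (A(J) = √(J - 36) = √(-36 + J))
A(1/(-16)) + 426 = √(-36 + 1/(-16)) + 426 = √(-36 - 1/16) + 426 = √(-577/16) + 426 = I*√577/4 + 426 = 426 + I*√577/4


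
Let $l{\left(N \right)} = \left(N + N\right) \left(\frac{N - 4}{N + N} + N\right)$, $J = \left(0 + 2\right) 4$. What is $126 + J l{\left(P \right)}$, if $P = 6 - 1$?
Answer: $534$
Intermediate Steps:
$J = 8$ ($J = 2 \cdot 4 = 8$)
$P = 5$
$l{\left(N \right)} = 2 N \left(N + \frac{-4 + N}{2 N}\right)$ ($l{\left(N \right)} = 2 N \left(\frac{-4 + N}{2 N} + N\right) = 2 N \left(N + \frac{-4 + N}{2 N}\right)$)
$126 + J l{\left(P \right)} = 126 + 8 \left(-4 + 5 + 2 \cdot 5^{2}\right) = 126 + 8 \left(-4 + 5 + 2 \cdot 25\right) = 126 + 8 \left(-4 + 5 + 50\right) = 126 + 8 \cdot 51 = 126 + 408 = 534$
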